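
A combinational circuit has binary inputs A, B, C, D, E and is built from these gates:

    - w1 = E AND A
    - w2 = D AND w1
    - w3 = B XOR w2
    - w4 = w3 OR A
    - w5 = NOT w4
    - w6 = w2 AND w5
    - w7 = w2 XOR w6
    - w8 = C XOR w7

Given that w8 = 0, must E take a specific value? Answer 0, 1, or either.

either

Both values of E occur among assignments with w8 = 0:
  E=0: A=0, B=0, C=0, D=0, E=0
  E=1: A=0, B=0, C=0, D=0, E=1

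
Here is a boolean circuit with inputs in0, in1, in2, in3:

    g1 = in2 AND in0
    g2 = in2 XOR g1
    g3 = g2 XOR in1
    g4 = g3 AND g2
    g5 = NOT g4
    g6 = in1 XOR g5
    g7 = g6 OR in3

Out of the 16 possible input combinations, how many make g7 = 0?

g7 = g6 OR in3 must be 0, so both g6 = 0 and in3 = 0.
Enumerating the 16 input combinations, 5 give g7 = 0 and 11 give g7 = 1.

5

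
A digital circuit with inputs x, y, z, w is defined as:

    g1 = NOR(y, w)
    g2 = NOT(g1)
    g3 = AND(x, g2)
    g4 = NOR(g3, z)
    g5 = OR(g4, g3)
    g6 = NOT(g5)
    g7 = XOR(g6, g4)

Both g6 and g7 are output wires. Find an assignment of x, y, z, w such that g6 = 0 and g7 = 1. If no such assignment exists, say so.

Check with x=0 y=1 z=0 w=1:
g1 = NOR(y, w) = NOR(1, 1) = 0
g2 = NOT(g1) = NOT 0 = 1
g3 = AND(x, g2) = AND(0, 1) = 0
g4 = NOR(g3, z) = NOR(0, 0) = 1
g5 = OR(g4, g3) = OR(1, 0) = 1
g6 = NOT(g5) = NOT 1 = 0
g7 = XOR(g6, g4) = XOR(0, 1) = 1
So g6 = 0 and g7 = 1.

x=0 y=1 z=0 w=1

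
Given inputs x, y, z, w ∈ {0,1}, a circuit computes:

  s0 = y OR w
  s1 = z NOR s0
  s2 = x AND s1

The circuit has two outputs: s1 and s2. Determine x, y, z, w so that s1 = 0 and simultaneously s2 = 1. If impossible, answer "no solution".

Across all 16 input combinations, none give both s1 = 0 and s2 = 1.

no solution exists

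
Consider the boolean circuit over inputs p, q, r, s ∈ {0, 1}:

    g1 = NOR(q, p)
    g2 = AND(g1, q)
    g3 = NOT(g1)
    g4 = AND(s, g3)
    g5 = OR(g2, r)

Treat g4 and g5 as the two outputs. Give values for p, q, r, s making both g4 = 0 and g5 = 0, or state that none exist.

p=0, q=0, r=0, s=1

Check with p=0, q=0, r=0, s=1:
g1 = NOR(q, p) = NOR(0, 0) = 1
g2 = AND(g1, q) = AND(1, 0) = 0
g3 = NOT(g1) = NOT 1 = 0
g4 = AND(s, g3) = AND(1, 0) = 0
g5 = OR(g2, r) = OR(0, 0) = 0
So g4 = 0 and g5 = 0.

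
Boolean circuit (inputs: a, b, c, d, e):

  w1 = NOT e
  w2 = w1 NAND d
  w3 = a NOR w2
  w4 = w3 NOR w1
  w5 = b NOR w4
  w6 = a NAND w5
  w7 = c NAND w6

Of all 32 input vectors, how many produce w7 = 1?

18

w7 = c NAND w6 must be 1, so at least one of c, w6 is 0.
Enumerating the 32 input combinations, 18 give w7 = 1 and 14 give w7 = 0.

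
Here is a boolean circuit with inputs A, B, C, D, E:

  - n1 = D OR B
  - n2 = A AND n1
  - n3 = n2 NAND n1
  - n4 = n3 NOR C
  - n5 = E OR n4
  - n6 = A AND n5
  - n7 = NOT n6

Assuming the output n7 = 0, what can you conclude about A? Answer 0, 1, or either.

n7 = NOT n6 must be 0, so n6 = 1.
n6 = A AND n5 must be 1, so both A = 1 and n5 = 1.
n5 = E OR n4 must be 1, so at least one of E, n4 is 1.
Every assignment with n7 = 0 has A = 1; there are 11 such assignment(s).

1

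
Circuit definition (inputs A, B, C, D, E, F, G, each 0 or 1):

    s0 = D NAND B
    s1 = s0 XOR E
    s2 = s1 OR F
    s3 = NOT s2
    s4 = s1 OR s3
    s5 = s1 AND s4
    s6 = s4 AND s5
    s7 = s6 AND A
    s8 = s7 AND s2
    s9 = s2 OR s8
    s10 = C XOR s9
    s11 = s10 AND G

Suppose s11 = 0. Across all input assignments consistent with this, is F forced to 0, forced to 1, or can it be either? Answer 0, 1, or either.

either

Both values of F occur among assignments with s11 = 0:
  F=0: A=0, B=0, C=0, D=0, E=0, F=0, G=0
  F=1: A=0, B=0, C=0, D=0, E=0, F=1, G=0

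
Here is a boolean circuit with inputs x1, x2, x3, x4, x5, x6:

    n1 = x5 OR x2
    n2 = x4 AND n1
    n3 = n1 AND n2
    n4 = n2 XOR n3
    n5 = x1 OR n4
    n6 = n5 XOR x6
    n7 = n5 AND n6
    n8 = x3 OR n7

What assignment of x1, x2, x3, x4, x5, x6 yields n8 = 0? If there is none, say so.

n8 = x3 OR n7 must be 0, so both x3 = 0 and n7 = 0.
Check with x1=0 x2=1 x3=0 x4=1 x5=1 x6=1:
n1 = x5 OR x2 = 1 OR 1 = 1
n2 = x4 AND n1 = 1 AND 1 = 1
n3 = n1 AND n2 = 1 AND 1 = 1
n4 = n2 XOR n3 = 1 XOR 1 = 0
n5 = x1 OR n4 = 0 OR 0 = 0
n6 = n5 XOR x6 = 0 XOR 1 = 1
n7 = n5 AND n6 = 0 AND 1 = 0
n8 = x3 OR n7 = 0 OR 0 = 0
So n8 = 0 as required.

x1=0 x2=1 x3=0 x4=1 x5=1 x6=1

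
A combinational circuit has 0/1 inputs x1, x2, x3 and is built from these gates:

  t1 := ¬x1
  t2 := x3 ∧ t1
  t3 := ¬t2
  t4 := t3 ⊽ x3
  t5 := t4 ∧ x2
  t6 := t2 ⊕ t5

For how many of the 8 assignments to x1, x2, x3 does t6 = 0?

6

t6 = t2 ⊕ t5 must be 0, so t2 and t5 are equal.
Enumerating the 8 input combinations, 6 give t6 = 0 and 2 give t6 = 1.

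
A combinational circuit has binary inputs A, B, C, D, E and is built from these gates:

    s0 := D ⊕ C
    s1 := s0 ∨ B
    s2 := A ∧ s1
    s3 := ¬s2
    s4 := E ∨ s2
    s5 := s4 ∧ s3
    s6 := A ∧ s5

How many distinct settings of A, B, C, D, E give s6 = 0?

30

s6 = A ∧ s5 must be 0, so at least one of A, s5 is 0.
Enumerating the 32 input combinations, 30 give s6 = 0 and 2 give s6 = 1.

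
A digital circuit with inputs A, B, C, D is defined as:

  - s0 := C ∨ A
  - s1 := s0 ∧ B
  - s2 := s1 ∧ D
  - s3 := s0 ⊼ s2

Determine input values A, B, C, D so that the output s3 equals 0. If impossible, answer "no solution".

A=0 B=1 C=1 D=1

s3 = s0 ⊼ s2 must be 0, so both s0 = 1 and s2 = 1.
s0 = C ∨ A must be 1, so at least one of C, A is 1.
s2 = s1 ∧ D must be 1, so both s1 = 1 and D = 1.
Check with A=0 B=1 C=1 D=1:
s0 = C ∨ A = 1 ∨ 0 = 1
s1 = s0 ∧ B = 1 ∧ 1 = 1
s2 = s1 ∧ D = 1 ∧ 1 = 1
s3 = s0 ⊼ s2 = 1 ⊼ 1 = 0
So s3 = 0 as required.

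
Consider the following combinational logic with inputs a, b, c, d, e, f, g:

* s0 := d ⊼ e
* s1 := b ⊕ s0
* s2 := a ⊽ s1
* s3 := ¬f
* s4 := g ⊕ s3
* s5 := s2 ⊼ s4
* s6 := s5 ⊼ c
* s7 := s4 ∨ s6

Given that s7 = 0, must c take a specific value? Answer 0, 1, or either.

s7 = s4 ∨ s6 must be 0, so both s4 = 0 and s6 = 0.
s4 = g ⊕ s3 must be 0, so g and s3 are equal.
s6 = s5 ⊼ c must be 0, so both s5 = 1 and c = 1.
Every assignment with s7 = 0 has c = 1; there are 32 such assignment(s).

1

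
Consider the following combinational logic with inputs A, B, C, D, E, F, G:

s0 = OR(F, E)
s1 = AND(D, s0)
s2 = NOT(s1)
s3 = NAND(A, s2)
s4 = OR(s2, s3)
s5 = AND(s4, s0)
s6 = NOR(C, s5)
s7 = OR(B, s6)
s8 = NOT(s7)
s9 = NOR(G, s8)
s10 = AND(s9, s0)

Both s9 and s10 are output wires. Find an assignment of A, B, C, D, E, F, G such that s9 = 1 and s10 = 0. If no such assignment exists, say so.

Check with A=0 B=1 C=0 D=1 E=0 F=0 G=0:
s0 = OR(F, E) = OR(0, 0) = 0
s1 = AND(D, s0) = AND(1, 0) = 0
s2 = NOT(s1) = NOT 0 = 1
s3 = NAND(A, s2) = NAND(0, 1) = 1
s4 = OR(s2, s3) = OR(1, 1) = 1
s5 = AND(s4, s0) = AND(1, 0) = 0
s6 = NOR(C, s5) = NOR(0, 0) = 1
s7 = OR(B, s6) = OR(1, 1) = 1
s8 = NOT(s7) = NOT 1 = 0
s9 = NOR(G, s8) = NOR(0, 0) = 1
s10 = AND(s9, s0) = AND(1, 0) = 0
So s9 = 1 and s10 = 0.

A=0 B=1 C=0 D=1 E=0 F=0 G=0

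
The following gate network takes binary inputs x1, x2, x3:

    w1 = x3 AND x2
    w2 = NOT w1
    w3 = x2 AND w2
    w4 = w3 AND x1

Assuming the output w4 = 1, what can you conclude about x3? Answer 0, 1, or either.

0

w4 = w3 AND x1 must be 1, so both w3 = 1 and x1 = 1.
w3 = x2 AND w2 must be 1, so both x2 = 1 and w2 = 1.
Every assignment with w4 = 1 has x3 = 0; there are 1 such assignment(s).
  x1=1, x2=1, x3=0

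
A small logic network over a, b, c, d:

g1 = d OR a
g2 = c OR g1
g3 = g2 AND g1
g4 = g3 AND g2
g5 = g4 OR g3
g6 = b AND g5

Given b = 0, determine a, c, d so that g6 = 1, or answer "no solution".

With b = 0 fixed, none of the 8 settings of a, c, d give g6 = 1.
For example, with a=1, c=1, d=1:
g1 = d OR a = 1 OR 1 = 1
g2 = c OR g1 = 1 OR 1 = 1
g3 = g2 AND g1 = 1 AND 1 = 1
g4 = g3 AND g2 = 1 AND 1 = 1
g5 = g4 OR g3 = 1 OR 1 = 1
g6 = b AND g5 = 0 AND 1 = 0
giving g6 = 0 ≠ 1.

no solution exists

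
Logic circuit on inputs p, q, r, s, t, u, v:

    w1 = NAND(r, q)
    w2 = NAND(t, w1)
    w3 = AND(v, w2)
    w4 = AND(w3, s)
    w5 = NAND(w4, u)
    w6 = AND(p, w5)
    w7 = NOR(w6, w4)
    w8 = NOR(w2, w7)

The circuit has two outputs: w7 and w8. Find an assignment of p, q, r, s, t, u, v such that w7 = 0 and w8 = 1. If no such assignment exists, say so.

p=1, q=1, r=0, s=0, t=1, u=1, v=0

Check with p=1, q=1, r=0, s=0, t=1, u=1, v=0:
w1 = NAND(r, q) = NAND(0, 1) = 1
w2 = NAND(t, w1) = NAND(1, 1) = 0
w3 = AND(v, w2) = AND(0, 0) = 0
w4 = AND(w3, s) = AND(0, 0) = 0
w5 = NAND(w4, u) = NAND(0, 1) = 1
w6 = AND(p, w5) = AND(1, 1) = 1
w7 = NOR(w6, w4) = NOR(1, 0) = 0
w8 = NOR(w2, w7) = NOR(0, 0) = 1
So w7 = 0 and w8 = 1.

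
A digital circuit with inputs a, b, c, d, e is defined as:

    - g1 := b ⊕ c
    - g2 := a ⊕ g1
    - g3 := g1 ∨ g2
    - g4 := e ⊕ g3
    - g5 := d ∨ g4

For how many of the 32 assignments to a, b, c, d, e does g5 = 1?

24

g5 = d ∨ g4 must be 1, so at least one of d, g4 is 1.
Enumerating the 32 input combinations, 24 give g5 = 1 and 8 give g5 = 0.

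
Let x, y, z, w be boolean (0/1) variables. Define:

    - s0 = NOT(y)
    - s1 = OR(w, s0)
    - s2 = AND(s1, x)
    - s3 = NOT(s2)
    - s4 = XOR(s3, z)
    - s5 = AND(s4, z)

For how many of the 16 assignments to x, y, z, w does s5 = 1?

3

s5 = AND(s4, z) must be 1, so both s4 = 1 and z = 1.
Satisfying assignments:
  x=1, y=0, z=1, w=0
  x=1, y=0, z=1, w=1
  x=1, y=1, z=1, w=1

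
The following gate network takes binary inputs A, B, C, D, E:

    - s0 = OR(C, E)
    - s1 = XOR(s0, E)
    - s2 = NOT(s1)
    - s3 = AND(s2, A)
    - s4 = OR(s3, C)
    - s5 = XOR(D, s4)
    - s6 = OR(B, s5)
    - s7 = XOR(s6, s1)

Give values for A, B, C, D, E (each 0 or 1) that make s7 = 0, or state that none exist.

A=0, B=0, C=1, D=0, E=0

Check with A=0, B=0, C=1, D=0, E=0:
s0 = OR(C, E) = OR(1, 0) = 1
s1 = XOR(s0, E) = XOR(1, 0) = 1
s2 = NOT(s1) = NOT 1 = 0
s3 = AND(s2, A) = AND(0, 0) = 0
s4 = OR(s3, C) = OR(0, 1) = 1
s5 = XOR(D, s4) = XOR(0, 1) = 1
s6 = OR(B, s5) = OR(0, 1) = 1
s7 = XOR(s6, s1) = XOR(1, 1) = 0
So s7 = 0 as required.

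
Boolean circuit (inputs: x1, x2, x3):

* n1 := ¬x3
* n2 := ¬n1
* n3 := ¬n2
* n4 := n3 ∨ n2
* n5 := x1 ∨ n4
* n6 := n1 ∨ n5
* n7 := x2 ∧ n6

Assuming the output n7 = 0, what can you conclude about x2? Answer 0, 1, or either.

n7 = x2 ∧ n6 must be 0, so at least one of x2, n6 is 0.
Every assignment with n7 = 0 has x2 = 0; there are 4 such assignment(s).
  x1=0, x2=0, x3=0
  x1=0, x2=0, x3=1
  x1=1, x2=0, x3=0
  x1=1, x2=0, x3=1

0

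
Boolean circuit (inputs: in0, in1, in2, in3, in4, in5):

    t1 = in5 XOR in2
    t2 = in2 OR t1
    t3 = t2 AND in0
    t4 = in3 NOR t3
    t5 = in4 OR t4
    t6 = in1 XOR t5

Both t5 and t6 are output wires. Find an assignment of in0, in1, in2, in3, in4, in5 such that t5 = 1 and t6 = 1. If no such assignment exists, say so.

in0=0, in1=0, in2=1, in3=0, in4=1, in5=1

Check with in0=0, in1=0, in2=1, in3=0, in4=1, in5=1:
t1 = in5 XOR in2 = 1 XOR 1 = 0
t2 = in2 OR t1 = 1 OR 0 = 1
t3 = t2 AND in0 = 1 AND 0 = 0
t4 = in3 NOR t3 = 0 NOR 0 = 1
t5 = in4 OR t4 = 1 OR 1 = 1
t6 = in1 XOR t5 = 0 XOR 1 = 1
So t5 = 1 and t6 = 1.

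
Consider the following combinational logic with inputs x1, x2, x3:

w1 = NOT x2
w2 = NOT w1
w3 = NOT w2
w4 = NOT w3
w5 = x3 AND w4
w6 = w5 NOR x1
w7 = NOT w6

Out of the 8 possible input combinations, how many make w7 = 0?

w7 = NOT w6 must be 0, so w6 = 1.
Satisfying assignments:
  x1=0, x2=0, x3=0
  x1=0, x2=0, x3=1
  x1=0, x2=1, x3=0

3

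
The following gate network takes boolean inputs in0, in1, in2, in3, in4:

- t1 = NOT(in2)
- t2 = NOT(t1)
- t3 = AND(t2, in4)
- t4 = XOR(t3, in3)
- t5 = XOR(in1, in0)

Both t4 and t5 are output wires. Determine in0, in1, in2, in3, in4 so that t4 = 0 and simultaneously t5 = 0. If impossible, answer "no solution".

in0=0 in1=0 in2=0 in3=0 in4=0

Check with in0=0 in1=0 in2=0 in3=0 in4=0:
t1 = NOT(in2) = NOT 0 = 1
t2 = NOT(t1) = NOT 1 = 0
t3 = AND(t2, in4) = AND(0, 0) = 0
t4 = XOR(t3, in3) = XOR(0, 0) = 0
t5 = XOR(in1, in0) = XOR(0, 0) = 0
So t4 = 0 and t5 = 0.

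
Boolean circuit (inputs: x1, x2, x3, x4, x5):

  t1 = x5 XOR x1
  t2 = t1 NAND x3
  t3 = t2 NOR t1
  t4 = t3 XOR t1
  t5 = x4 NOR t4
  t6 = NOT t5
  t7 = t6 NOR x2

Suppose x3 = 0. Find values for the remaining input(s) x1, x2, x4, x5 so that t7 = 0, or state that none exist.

t7 = t6 NOR x2 must be 0, so at least one of t6, x2 is 1.
Check with x3 = 0 and x1=1, x2=1, x4=1, x5=0:
t1 = x5 XOR x1 = 0 XOR 1 = 1
t2 = t1 NAND x3 = 1 NAND 0 = 1
t3 = t2 NOR t1 = 1 NOR 1 = 0
t4 = t3 XOR t1 = 0 XOR 1 = 1
t5 = x4 NOR t4 = 1 NOR 1 = 0
t6 = NOT t5 = NOT 0 = 1
t7 = t6 NOR x2 = 1 NOR 1 = 0
So t7 = 0.

x1=1, x2=1, x4=1, x5=0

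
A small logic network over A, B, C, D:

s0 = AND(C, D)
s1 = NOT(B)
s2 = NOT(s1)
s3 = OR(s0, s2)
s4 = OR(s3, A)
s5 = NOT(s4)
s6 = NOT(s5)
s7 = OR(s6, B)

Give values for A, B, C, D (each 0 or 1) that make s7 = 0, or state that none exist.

A=0 B=0 C=0 D=0

s7 = OR(s6, B) must be 0, so both s6 = 0 and B = 0.
Check with A=0 B=0 C=0 D=0:
s0 = AND(C, D) = AND(0, 0) = 0
s1 = NOT(B) = NOT 0 = 1
s2 = NOT(s1) = NOT 1 = 0
s3 = OR(s0, s2) = OR(0, 0) = 0
s4 = OR(s3, A) = OR(0, 0) = 0
s5 = NOT(s4) = NOT 0 = 1
s6 = NOT(s5) = NOT 1 = 0
s7 = OR(s6, B) = OR(0, 0) = 0
So s7 = 0 as required.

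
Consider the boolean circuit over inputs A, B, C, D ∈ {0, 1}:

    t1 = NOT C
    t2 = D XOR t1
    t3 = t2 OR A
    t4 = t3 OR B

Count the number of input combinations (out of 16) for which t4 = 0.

2

t4 = t3 OR B must be 0, so both t3 = 0 and B = 0.
t3 = t2 OR A must be 0, so both t2 = 0 and A = 0.
t2 = D XOR t1 must be 0, so D and t1 are equal.
Enumerating the 16 input combinations, 2 give t4 = 0 and 14 give t4 = 1.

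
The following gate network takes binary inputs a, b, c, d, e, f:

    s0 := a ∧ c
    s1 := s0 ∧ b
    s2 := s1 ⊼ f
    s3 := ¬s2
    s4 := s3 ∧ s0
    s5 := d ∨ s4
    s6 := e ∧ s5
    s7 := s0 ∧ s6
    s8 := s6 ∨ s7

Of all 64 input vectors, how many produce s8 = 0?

47

s8 = s6 ∨ s7 must be 0, so both s6 = 0 and s7 = 0.
s6 = e ∧ s5 must be 0, so at least one of e, s5 is 0.
s7 = s0 ∧ s6 must be 0, so at least one of s0, s6 is 0.
Enumerating the 64 input combinations, 47 give s8 = 0 and 17 give s8 = 1.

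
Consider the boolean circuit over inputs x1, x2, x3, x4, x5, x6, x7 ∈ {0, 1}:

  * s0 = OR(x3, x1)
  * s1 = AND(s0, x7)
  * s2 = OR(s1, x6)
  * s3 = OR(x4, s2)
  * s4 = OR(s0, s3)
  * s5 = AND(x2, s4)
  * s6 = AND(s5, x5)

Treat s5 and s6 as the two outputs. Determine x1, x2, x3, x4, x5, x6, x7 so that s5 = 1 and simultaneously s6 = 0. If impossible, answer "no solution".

x1=1 x2=1 x3=0 x4=1 x5=0 x6=0 x7=0

Check with x1=1 x2=1 x3=0 x4=1 x5=0 x6=0 x7=0:
s0 = OR(x3, x1) = OR(0, 1) = 1
s1 = AND(s0, x7) = AND(1, 0) = 0
s2 = OR(s1, x6) = OR(0, 0) = 0
s3 = OR(x4, s2) = OR(1, 0) = 1
s4 = OR(s0, s3) = OR(1, 1) = 1
s5 = AND(x2, s4) = AND(1, 1) = 1
s6 = AND(s5, x5) = AND(1, 0) = 0
So s5 = 1 and s6 = 0.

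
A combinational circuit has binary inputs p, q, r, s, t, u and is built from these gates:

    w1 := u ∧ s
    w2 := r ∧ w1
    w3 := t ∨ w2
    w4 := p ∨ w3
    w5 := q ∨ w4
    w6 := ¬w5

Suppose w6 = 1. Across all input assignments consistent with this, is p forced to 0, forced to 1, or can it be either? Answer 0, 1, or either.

w6 = ¬w5 must be 1, so w5 = 0.
Every assignment with w6 = 1 has p = 0; there are 7 such assignment(s).

0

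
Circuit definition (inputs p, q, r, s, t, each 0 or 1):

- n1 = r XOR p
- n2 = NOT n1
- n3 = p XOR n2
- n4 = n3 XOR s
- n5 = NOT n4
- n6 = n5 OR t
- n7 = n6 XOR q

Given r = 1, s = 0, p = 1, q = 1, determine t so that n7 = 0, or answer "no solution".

t=0

n7 = n6 XOR q must be 0, so n6 and q are equal.
Check with r = 1, s = 0, p = 1, q = 1 and t=0:
n1 = r XOR p = 1 XOR 1 = 0
n2 = NOT n1 = NOT 0 = 1
n3 = p XOR n2 = 1 XOR 1 = 0
n4 = n3 XOR s = 0 XOR 0 = 0
n5 = NOT n4 = NOT 0 = 1
n6 = n5 OR t = 1 OR 0 = 1
n7 = n6 XOR q = 1 XOR 1 = 0
So n7 = 0.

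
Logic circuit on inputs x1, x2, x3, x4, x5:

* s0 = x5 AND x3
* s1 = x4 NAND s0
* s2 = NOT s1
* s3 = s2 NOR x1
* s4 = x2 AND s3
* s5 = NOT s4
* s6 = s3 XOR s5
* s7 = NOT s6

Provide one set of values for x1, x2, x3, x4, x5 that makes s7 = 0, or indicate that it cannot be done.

x1=1, x2=1, x3=0, x4=1, x5=1

Check with x1=1, x2=1, x3=0, x4=1, x5=1:
s0 = x5 AND x3 = 1 AND 0 = 0
s1 = x4 NAND s0 = 1 NAND 0 = 1
s2 = NOT s1 = NOT 1 = 0
s3 = s2 NOR x1 = 0 NOR 1 = 0
s4 = x2 AND s3 = 1 AND 0 = 0
s5 = NOT s4 = NOT 0 = 1
s6 = s3 XOR s5 = 0 XOR 1 = 1
s7 = NOT s6 = NOT 1 = 0
So s7 = 0 as required.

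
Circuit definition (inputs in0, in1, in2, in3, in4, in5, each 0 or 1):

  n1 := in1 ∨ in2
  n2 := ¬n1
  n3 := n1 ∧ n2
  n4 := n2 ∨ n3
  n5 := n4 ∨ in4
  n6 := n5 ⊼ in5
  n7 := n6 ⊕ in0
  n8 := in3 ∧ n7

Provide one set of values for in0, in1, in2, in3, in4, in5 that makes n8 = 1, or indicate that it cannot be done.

Check with in0=1, in1=0, in2=1, in3=1, in4=1, in5=1:
n1 = in1 ∨ in2 = 0 ∨ 1 = 1
n2 = ¬n1 = ¬1 = 0
n3 = n1 ∧ n2 = 1 ∧ 0 = 0
n4 = n2 ∨ n3 = 0 ∨ 0 = 0
n5 = n4 ∨ in4 = 0 ∨ 1 = 1
n6 = n5 ⊼ in5 = 1 ⊼ 1 = 0
n7 = n6 ⊕ in0 = 0 ⊕ 1 = 1
n8 = in3 ∧ n7 = 1 ∧ 1 = 1
So n8 = 1 as required.

in0=1, in1=0, in2=1, in3=1, in4=1, in5=1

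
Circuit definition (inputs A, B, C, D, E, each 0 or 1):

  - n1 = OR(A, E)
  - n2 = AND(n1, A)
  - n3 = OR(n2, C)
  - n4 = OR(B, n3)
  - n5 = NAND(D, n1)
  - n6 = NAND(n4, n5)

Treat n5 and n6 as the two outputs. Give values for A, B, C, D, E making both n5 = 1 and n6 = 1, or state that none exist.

A=0, B=0, C=0, D=0, E=0

Check with A=0, B=0, C=0, D=0, E=0:
n1 = OR(A, E) = OR(0, 0) = 0
n2 = AND(n1, A) = AND(0, 0) = 0
n3 = OR(n2, C) = OR(0, 0) = 0
n4 = OR(B, n3) = OR(0, 0) = 0
n5 = NAND(D, n1) = NAND(0, 0) = 1
n6 = NAND(n4, n5) = NAND(0, 1) = 1
So n5 = 1 and n6 = 1.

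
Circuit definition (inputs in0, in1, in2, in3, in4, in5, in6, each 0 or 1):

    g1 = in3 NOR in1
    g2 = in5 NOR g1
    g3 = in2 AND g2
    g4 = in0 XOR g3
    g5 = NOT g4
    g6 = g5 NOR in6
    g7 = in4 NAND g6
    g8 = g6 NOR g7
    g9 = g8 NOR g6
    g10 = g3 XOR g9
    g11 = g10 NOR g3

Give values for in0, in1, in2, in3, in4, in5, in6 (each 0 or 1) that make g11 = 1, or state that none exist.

in0=1, in1=1, in2=1, in3=0, in4=0, in5=1, in6=0

g11 = g10 NOR g3 must be 1, so both g10 = 0 and g3 = 0.
g10 = g3 XOR g9 must be 0, so g3 and g9 are equal.
Check with in0=1, in1=1, in2=1, in3=0, in4=0, in5=1, in6=0:
g1 = in3 NOR in1 = 0 NOR 1 = 0
g2 = in5 NOR g1 = 1 NOR 0 = 0
g3 = in2 AND g2 = 1 AND 0 = 0
g4 = in0 XOR g3 = 1 XOR 0 = 1
g5 = NOT g4 = NOT 1 = 0
g6 = g5 NOR in6 = 0 NOR 0 = 1
g7 = in4 NAND g6 = 0 NAND 1 = 1
g8 = g6 NOR g7 = 1 NOR 1 = 0
g9 = g8 NOR g6 = 0 NOR 1 = 0
g10 = g3 XOR g9 = 0 XOR 0 = 0
g11 = g10 NOR g3 = 0 NOR 0 = 1
So g11 = 1 as required.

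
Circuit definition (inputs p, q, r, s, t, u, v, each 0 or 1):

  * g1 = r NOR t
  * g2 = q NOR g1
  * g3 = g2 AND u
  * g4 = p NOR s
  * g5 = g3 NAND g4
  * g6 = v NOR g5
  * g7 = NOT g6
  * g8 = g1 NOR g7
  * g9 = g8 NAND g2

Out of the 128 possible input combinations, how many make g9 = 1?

g9 = g8 NAND g2 must be 1, so at least one of g8, g2 is 0.
Enumerating the 128 input combinations, 125 give g9 = 1 and 3 give g9 = 0.

125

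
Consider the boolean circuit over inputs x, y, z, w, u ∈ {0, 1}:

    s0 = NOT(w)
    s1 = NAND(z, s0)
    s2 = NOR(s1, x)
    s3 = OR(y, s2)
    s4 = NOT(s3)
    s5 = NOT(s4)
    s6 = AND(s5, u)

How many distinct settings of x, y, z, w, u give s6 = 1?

9

s6 = AND(s5, u) must be 1, so both s5 = 1 and u = 1.
Enumerating the 32 input combinations, 9 give s6 = 1 and 23 give s6 = 0.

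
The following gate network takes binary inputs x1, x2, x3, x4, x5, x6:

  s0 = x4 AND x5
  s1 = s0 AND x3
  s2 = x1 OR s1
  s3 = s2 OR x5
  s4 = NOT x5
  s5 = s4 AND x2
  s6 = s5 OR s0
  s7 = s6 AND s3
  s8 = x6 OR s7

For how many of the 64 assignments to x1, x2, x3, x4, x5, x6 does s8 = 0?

s8 = x6 OR s7 must be 0, so both x6 = 0 and s7 = 0.
s7 = s6 AND s3 must be 0, so at least one of s6, s3 is 0.
Enumerating the 64 input combinations, 20 give s8 = 0 and 44 give s8 = 1.

20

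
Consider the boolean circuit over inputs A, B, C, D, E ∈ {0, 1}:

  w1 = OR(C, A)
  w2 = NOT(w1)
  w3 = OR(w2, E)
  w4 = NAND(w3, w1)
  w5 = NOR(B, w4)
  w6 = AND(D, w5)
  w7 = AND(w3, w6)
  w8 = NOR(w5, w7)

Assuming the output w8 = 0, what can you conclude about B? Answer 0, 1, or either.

0

w8 = NOR(w5, w7) must be 0, so at least one of w5, w7 is 1.
Every assignment with w8 = 0 has B = 0; there are 6 such assignment(s).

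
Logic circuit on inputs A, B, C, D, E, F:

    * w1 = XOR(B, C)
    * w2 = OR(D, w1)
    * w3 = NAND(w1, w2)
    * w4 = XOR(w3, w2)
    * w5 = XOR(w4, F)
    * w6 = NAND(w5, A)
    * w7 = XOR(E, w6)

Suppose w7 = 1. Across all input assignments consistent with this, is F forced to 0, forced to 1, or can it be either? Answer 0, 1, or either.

Both values of F occur among assignments with w7 = 1:
  F=0: A=0, B=0, C=0, D=0, E=0, F=0
  F=1: A=0, B=0, C=0, D=0, E=0, F=1

either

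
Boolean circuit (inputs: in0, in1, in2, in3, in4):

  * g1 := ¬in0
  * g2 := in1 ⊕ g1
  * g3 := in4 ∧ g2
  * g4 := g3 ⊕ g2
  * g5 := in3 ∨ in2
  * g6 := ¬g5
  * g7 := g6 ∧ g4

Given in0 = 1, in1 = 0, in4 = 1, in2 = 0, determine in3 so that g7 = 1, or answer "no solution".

With in0 = 1, in1 = 0, in4 = 1, in2 = 0 fixed, none of the 2 settings of in3 give g7 = 1.
For example, with in3=1:
g1 = ¬in0 = ¬1 = 0
g2 = in1 ⊕ g1 = 0 ⊕ 0 = 0
g3 = in4 ∧ g2 = 1 ∧ 0 = 0
g4 = g3 ⊕ g2 = 0 ⊕ 0 = 0
g5 = in3 ∨ in2 = 1 ∨ 0 = 1
g6 = ¬g5 = ¬1 = 0
g7 = g6 ∧ g4 = 0 ∧ 0 = 0
giving g7 = 0 ≠ 1.

no solution exists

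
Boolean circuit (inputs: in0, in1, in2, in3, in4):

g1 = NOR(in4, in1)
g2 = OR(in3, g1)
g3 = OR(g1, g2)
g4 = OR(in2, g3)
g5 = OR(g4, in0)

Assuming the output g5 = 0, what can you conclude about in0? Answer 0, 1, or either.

g5 = OR(g4, in0) must be 0, so both g4 = 0 and in0 = 0.
g4 = OR(in2, g3) must be 0, so both in2 = 0 and g3 = 0.
Every assignment with g5 = 0 has in0 = 0; there are 3 such assignment(s).
  in0=0, in1=0, in2=0, in3=0, in4=1
  in0=0, in1=1, in2=0, in3=0, in4=0
  in0=0, in1=1, in2=0, in3=0, in4=1

0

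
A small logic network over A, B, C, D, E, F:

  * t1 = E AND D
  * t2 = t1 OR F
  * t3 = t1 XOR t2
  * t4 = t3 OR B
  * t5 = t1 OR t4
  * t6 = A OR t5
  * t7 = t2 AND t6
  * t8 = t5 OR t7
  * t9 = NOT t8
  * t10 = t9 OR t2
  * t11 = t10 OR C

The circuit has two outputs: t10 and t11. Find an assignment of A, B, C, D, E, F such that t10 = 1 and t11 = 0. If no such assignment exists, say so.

no solution exists

Across all 64 input combinations, none give both t10 = 1 and t11 = 0.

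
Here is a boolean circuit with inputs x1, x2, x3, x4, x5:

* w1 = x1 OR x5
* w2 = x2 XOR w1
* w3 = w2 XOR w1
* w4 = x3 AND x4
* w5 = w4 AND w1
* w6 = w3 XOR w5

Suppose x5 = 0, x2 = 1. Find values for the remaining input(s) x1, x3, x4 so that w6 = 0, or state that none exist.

w6 = w3 XOR w5 must be 0, so w3 and w5 are equal.
Check with x5 = 0, x2 = 1 and x1=1, x3=1, x4=1:
w1 = x1 OR x5 = 1 OR 0 = 1
w2 = x2 XOR w1 = 1 XOR 1 = 0
w3 = w2 XOR w1 = 0 XOR 1 = 1
w4 = x3 AND x4 = 1 AND 1 = 1
w5 = w4 AND w1 = 1 AND 1 = 1
w6 = w3 XOR w5 = 1 XOR 1 = 0
So w6 = 0.

x1=1 x3=1 x4=1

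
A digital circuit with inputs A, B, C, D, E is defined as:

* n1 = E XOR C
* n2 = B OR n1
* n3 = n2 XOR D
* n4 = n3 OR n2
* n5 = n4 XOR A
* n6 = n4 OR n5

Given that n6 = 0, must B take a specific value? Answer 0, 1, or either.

0

n6 = n4 OR n5 must be 0, so both n4 = 0 and n5 = 0.
n4 = n3 OR n2 must be 0, so both n3 = 0 and n2 = 0.
Every assignment with n6 = 0 has B = 0; there are 2 such assignment(s).
  A=0, B=0, C=0, D=0, E=0
  A=0, B=0, C=1, D=0, E=1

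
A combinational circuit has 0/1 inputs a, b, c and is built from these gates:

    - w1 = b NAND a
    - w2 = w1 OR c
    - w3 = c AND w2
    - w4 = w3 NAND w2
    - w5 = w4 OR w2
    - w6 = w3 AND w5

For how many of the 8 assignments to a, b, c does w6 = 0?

w6 = w3 AND w5 must be 0, so at least one of w3, w5 is 0.
Satisfying assignments:
  a=0, b=0, c=0
  a=0, b=1, c=0
  a=1, b=0, c=0
  a=1, b=1, c=0

4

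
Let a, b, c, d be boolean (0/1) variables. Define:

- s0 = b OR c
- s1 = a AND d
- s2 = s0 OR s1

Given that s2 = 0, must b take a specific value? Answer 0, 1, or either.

0

s2 = s0 OR s1 must be 0, so both s0 = 0 and s1 = 0.
s0 = b OR c must be 0, so both b = 0 and c = 0.
s1 = a AND d must be 0, so at least one of a, d is 0.
Every assignment with s2 = 0 has b = 0; there are 3 such assignment(s).
  a=0, b=0, c=0, d=0
  a=0, b=0, c=0, d=1
  a=1, b=0, c=0, d=0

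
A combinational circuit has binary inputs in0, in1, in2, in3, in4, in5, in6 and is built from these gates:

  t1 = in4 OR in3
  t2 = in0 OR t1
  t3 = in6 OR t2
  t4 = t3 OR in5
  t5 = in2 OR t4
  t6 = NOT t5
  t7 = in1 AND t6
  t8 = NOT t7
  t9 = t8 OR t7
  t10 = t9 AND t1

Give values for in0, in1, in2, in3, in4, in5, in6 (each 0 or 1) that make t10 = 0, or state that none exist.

in0=0 in1=0 in2=1 in3=0 in4=0 in5=0 in6=0

Check with in0=0 in1=0 in2=1 in3=0 in4=0 in5=0 in6=0:
t1 = in4 OR in3 = 0 OR 0 = 0
t2 = in0 OR t1 = 0 OR 0 = 0
t3 = in6 OR t2 = 0 OR 0 = 0
t4 = t3 OR in5 = 0 OR 0 = 0
t5 = in2 OR t4 = 1 OR 0 = 1
t6 = NOT t5 = NOT 1 = 0
t7 = in1 AND t6 = 0 AND 0 = 0
t8 = NOT t7 = NOT 0 = 1
t9 = t8 OR t7 = 1 OR 0 = 1
t10 = t9 AND t1 = 1 AND 0 = 0
So t10 = 0 as required.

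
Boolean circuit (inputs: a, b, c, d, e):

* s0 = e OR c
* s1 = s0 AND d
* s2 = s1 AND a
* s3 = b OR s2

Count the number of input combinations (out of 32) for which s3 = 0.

s3 = b OR s2 must be 0, so both b = 0 and s2 = 0.
Enumerating the 32 input combinations, 13 give s3 = 0 and 19 give s3 = 1.

13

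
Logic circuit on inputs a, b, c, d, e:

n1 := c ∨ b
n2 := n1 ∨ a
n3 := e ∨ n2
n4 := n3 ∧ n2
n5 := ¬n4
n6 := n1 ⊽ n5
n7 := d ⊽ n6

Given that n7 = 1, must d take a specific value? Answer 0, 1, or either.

0

n7 = d ⊽ n6 must be 1, so both d = 0 and n6 = 0.
Every assignment with n7 = 1 has d = 0; there are 14 such assignment(s).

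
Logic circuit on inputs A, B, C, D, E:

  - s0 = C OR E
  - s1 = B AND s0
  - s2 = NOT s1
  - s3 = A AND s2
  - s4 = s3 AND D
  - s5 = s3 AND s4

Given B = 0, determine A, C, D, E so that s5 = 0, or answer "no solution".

s5 = s3 AND s4 must be 0, so at least one of s3, s4 is 0.
Check with B = 0 and A=0, C=0, D=1, E=0:
s0 = C OR E = 0 OR 0 = 0
s1 = B AND s0 = 0 AND 0 = 0
s2 = NOT s1 = NOT 0 = 1
s3 = A AND s2 = 0 AND 1 = 0
s4 = s3 AND D = 0 AND 1 = 0
s5 = s3 AND s4 = 0 AND 0 = 0
So s5 = 0.

A=0, C=0, D=1, E=0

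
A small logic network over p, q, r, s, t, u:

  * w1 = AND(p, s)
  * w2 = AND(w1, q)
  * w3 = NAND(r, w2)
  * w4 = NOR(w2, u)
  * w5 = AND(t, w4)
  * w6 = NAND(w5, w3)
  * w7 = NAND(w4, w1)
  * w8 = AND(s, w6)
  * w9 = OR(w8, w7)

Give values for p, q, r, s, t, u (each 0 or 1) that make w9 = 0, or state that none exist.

Check with p=1 q=0 r=0 s=1 t=1 u=0:
w1 = AND(p, s) = AND(1, 1) = 1
w2 = AND(w1, q) = AND(1, 0) = 0
w3 = NAND(r, w2) = NAND(0, 0) = 1
w4 = NOR(w2, u) = NOR(0, 0) = 1
w5 = AND(t, w4) = AND(1, 1) = 1
w6 = NAND(w5, w3) = NAND(1, 1) = 0
w7 = NAND(w4, w1) = NAND(1, 1) = 0
w8 = AND(s, w6) = AND(1, 0) = 0
w9 = OR(w8, w7) = OR(0, 0) = 0
So w9 = 0 as required.

p=1 q=0 r=0 s=1 t=1 u=0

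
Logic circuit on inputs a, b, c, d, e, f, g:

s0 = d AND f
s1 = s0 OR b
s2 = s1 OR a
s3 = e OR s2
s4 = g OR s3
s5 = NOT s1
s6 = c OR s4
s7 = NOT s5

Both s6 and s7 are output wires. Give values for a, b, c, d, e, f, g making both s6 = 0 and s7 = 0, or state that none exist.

Check with a=0, b=0, c=0, d=0, e=0, f=1, g=0:
s0 = d AND f = 0 AND 1 = 0
s1 = s0 OR b = 0 OR 0 = 0
s2 = s1 OR a = 0 OR 0 = 0
s3 = e OR s2 = 0 OR 0 = 0
s4 = g OR s3 = 0 OR 0 = 0
s5 = NOT s1 = NOT 0 = 1
s6 = c OR s4 = 0 OR 0 = 0
s7 = NOT s5 = NOT 1 = 0
So s6 = 0 and s7 = 0.

a=0, b=0, c=0, d=0, e=0, f=1, g=0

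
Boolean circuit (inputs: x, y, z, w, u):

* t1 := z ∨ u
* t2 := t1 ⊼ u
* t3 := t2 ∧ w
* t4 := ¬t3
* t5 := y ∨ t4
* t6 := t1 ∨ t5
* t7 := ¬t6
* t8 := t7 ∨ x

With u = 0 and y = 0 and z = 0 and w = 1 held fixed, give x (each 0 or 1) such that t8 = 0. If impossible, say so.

no solution exists

With u = 0 and y = 0 and z = 0 and w = 1 fixed, none of the 2 settings of x give t8 = 0.
For example, with x=0:
t1 = z ∨ u = 0 ∨ 0 = 0
t2 = t1 ⊼ u = 0 ⊼ 0 = 1
t3 = t2 ∧ w = 1 ∧ 1 = 1
t4 = ¬t3 = ¬1 = 0
t5 = y ∨ t4 = 0 ∨ 0 = 0
t6 = t1 ∨ t5 = 0 ∨ 0 = 0
t7 = ¬t6 = ¬0 = 1
t8 = t7 ∨ x = 1 ∨ 0 = 1
giving t8 = 1 ≠ 0.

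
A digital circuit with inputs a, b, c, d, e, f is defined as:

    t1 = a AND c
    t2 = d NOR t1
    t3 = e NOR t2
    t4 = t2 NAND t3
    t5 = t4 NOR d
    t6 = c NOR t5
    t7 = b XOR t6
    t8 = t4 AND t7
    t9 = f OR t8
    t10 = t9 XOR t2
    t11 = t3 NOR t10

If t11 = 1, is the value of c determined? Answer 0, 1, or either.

either

Both values of c occur among assignments with t11 = 1:
  c=0: a=0, b=0, c=0, d=0, e=0, f=0
  c=1: a=0, b=0, c=1, d=0, e=0, f=1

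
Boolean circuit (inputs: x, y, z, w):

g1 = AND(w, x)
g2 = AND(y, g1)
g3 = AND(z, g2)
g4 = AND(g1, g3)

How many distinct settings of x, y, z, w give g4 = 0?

g4 = AND(g1, g3) must be 0, so at least one of g1, g3 is 0.
Enumerating the 16 input combinations, 15 give g4 = 0 and 1 give g4 = 1.

15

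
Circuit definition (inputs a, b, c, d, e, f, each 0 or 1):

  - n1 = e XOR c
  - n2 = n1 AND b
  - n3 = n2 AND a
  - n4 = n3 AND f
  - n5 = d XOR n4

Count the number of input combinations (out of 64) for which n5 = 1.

n5 = d XOR n4 must be 1, so d and n4 differ.
Enumerating the 64 input combinations, 32 give n5 = 1 and 32 give n5 = 0.

32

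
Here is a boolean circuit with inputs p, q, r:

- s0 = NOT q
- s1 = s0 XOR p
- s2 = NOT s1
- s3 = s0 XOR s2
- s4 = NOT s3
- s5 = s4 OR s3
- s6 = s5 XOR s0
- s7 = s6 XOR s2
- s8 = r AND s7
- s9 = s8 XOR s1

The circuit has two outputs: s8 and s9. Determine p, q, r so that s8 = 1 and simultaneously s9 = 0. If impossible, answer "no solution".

Check with p=1, q=1, r=1:
s0 = NOT q = NOT 1 = 0
s1 = s0 XOR p = 0 XOR 1 = 1
s2 = NOT s1 = NOT 1 = 0
s3 = s0 XOR s2 = 0 XOR 0 = 0
s4 = NOT s3 = NOT 0 = 1
s5 = s4 OR s3 = 1 OR 0 = 1
s6 = s5 XOR s0 = 1 XOR 0 = 1
s7 = s6 XOR s2 = 1 XOR 0 = 1
s8 = r AND s7 = 1 AND 1 = 1
s9 = s8 XOR s1 = 1 XOR 1 = 0
So s8 = 1 and s9 = 0.

p=1, q=1, r=1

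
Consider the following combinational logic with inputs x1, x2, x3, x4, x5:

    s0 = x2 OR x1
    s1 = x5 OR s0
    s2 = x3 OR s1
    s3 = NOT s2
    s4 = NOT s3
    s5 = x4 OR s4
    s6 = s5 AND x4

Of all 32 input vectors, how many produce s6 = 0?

16

s6 = s5 AND x4 must be 0, so at least one of s5, x4 is 0.
Enumerating the 32 input combinations, 16 give s6 = 0 and 16 give s6 = 1.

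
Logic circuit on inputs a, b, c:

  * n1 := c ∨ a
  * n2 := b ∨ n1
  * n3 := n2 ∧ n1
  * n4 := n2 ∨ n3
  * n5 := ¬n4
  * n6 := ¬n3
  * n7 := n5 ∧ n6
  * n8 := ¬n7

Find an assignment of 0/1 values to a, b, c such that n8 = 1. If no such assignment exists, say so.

n8 = ¬n7 must be 1, so n7 = 0.
n7 = n5 ∧ n6 must be 0, so at least one of n5, n6 is 0.
Check with a=0, b=0, c=1:
n1 = c ∨ a = 1 ∨ 0 = 1
n2 = b ∨ n1 = 0 ∨ 1 = 1
n3 = n2 ∧ n1 = 1 ∧ 1 = 1
n4 = n2 ∨ n3 = 1 ∨ 1 = 1
n5 = ¬n4 = ¬1 = 0
n6 = ¬n3 = ¬1 = 0
n7 = n5 ∧ n6 = 0 ∧ 0 = 0
n8 = ¬n7 = ¬0 = 1
So n8 = 1 as required.

a=0, b=0, c=1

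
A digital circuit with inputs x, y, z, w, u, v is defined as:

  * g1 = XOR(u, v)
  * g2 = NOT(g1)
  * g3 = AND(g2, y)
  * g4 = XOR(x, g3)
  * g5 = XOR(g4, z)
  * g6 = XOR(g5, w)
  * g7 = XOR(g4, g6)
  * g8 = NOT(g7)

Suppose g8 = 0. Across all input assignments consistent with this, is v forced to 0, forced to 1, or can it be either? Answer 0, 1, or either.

Both values of v occur among assignments with g8 = 0:
  v=0: x=0, y=0, z=0, w=1, u=0, v=0
  v=1: x=0, y=0, z=0, w=1, u=0, v=1

either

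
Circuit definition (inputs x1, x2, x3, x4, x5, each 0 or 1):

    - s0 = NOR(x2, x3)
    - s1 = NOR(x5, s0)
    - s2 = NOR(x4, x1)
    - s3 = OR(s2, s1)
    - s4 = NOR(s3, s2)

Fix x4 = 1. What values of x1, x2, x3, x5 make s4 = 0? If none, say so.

x1=1 x2=1 x3=1 x5=0

s4 = NOR(s3, s2) must be 0, so at least one of s3, s2 is 1.
Check with x4 = 1 and x1=1, x2=1, x3=1, x5=0:
s0 = NOR(x2, x3) = NOR(1, 1) = 0
s1 = NOR(x5, s0) = NOR(0, 0) = 1
s2 = NOR(x4, x1) = NOR(1, 1) = 0
s3 = OR(s2, s1) = OR(0, 1) = 1
s4 = NOR(s3, s2) = NOR(1, 0) = 0
So s4 = 0.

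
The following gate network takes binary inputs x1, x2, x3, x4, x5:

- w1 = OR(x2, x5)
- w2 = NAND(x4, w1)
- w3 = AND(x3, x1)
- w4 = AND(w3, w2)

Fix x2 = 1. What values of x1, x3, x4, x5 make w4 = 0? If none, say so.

x1=0, x3=0, x4=0, x5=0

Check with x2 = 1 and x1=0, x3=0, x4=0, x5=0:
w1 = OR(x2, x5) = OR(1, 0) = 1
w2 = NAND(x4, w1) = NAND(0, 1) = 1
w3 = AND(x3, x1) = AND(0, 0) = 0
w4 = AND(w3, w2) = AND(0, 1) = 0
So w4 = 0.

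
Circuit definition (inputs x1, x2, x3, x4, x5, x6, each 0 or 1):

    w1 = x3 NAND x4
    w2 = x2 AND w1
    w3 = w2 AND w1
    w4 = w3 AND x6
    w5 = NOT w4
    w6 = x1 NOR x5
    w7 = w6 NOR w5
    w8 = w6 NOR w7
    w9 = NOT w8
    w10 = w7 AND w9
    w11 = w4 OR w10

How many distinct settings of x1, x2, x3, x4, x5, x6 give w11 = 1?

w11 = w4 OR w10 must be 1, so at least one of w4, w10 is 1.
Enumerating the 64 input combinations, 12 give w11 = 1 and 52 give w11 = 0.

12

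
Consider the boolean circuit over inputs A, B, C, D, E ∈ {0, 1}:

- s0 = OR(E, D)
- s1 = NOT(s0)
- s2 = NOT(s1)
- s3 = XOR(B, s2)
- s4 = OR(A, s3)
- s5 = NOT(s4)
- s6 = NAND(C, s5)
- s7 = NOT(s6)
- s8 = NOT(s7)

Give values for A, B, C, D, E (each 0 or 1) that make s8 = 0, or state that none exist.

s8 = NOT(s7) must be 0, so s7 = 1.
Check with A=0, B=0, C=1, D=0, E=0:
s0 = OR(E, D) = OR(0, 0) = 0
s1 = NOT(s0) = NOT 0 = 1
s2 = NOT(s1) = NOT 1 = 0
s3 = XOR(B, s2) = XOR(0, 0) = 0
s4 = OR(A, s3) = OR(0, 0) = 0
s5 = NOT(s4) = NOT 0 = 1
s6 = NAND(C, s5) = NAND(1, 1) = 0
s7 = NOT(s6) = NOT 0 = 1
s8 = NOT(s7) = NOT 1 = 0
So s8 = 0 as required.

A=0, B=0, C=1, D=0, E=0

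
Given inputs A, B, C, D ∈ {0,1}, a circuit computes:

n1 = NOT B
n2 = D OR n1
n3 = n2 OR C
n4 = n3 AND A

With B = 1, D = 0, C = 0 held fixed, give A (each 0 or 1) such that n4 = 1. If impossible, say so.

no solution exists

With B = 1, D = 0, C = 0 fixed, none of the 2 settings of A give n4 = 1.
For example, with A=1:
n1 = NOT B = NOT 1 = 0
n2 = D OR n1 = 0 OR 0 = 0
n3 = n2 OR C = 0 OR 0 = 0
n4 = n3 AND A = 0 AND 1 = 0
giving n4 = 0 ≠ 1.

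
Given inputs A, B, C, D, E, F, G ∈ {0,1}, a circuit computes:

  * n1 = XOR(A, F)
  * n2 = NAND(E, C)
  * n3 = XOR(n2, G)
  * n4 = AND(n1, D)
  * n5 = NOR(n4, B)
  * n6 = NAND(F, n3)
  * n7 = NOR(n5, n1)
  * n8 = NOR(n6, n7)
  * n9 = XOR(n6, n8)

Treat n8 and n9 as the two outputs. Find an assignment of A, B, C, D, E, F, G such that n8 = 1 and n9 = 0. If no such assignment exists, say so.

no solution exists

Across all 128 input combinations, none give both n8 = 1 and n9 = 0.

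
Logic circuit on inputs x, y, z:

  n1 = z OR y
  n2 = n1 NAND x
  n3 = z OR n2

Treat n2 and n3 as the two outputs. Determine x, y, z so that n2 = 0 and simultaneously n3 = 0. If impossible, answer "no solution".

x=1, y=1, z=0

Check with x=1, y=1, z=0:
n1 = z OR y = 0 OR 1 = 1
n2 = n1 NAND x = 1 NAND 1 = 0
n3 = z OR n2 = 0 OR 0 = 0
So n2 = 0 and n3 = 0.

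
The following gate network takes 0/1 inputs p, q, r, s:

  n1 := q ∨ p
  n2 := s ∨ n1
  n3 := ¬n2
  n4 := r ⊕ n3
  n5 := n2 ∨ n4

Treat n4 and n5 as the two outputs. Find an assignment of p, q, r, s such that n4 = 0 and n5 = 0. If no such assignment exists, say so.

p=0 q=0 r=1 s=0

Check with p=0 q=0 r=1 s=0:
n1 = q ∨ p = 0 ∨ 0 = 0
n2 = s ∨ n1 = 0 ∨ 0 = 0
n3 = ¬n2 = ¬0 = 1
n4 = r ⊕ n3 = 1 ⊕ 1 = 0
n5 = n2 ∨ n4 = 0 ∨ 0 = 0
So n4 = 0 and n5 = 0.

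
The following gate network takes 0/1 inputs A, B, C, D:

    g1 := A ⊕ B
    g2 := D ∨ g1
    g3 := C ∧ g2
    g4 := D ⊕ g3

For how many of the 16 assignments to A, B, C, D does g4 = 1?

g4 = D ⊕ g3 must be 1, so D and g3 differ.
Satisfying assignments:
  A=0, B=0, C=0, D=1
  A=0, B=1, C=0, D=1
  A=0, B=1, C=1, D=0
  A=1, B=0, C=0, D=1
  A=1, B=0, C=1, D=0
  A=1, B=1, C=0, D=1

6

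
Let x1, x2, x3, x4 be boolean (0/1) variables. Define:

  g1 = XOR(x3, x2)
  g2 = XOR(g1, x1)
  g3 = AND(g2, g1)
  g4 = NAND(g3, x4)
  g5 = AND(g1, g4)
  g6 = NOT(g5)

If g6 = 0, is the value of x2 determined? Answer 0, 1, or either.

either

Both values of x2 occur among assignments with g6 = 0:
  x2=0: x1=0, x2=0, x3=1, x4=0
  x2=1: x1=0, x2=1, x3=0, x4=0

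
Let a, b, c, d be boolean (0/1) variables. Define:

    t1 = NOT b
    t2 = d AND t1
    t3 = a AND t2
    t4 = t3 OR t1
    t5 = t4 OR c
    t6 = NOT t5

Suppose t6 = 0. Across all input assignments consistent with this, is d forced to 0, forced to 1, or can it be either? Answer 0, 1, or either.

either

Both values of d occur among assignments with t6 = 0:
  d=0: a=0, b=0, c=0, d=0
  d=1: a=0, b=0, c=0, d=1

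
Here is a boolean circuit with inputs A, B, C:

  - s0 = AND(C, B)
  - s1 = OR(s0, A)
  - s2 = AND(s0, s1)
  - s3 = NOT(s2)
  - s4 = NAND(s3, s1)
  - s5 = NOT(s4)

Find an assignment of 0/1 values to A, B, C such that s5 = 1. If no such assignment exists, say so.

A=1, B=0, C=1

s5 = NOT(s4) must be 1, so s4 = 0.
s4 = NAND(s3, s1) must be 0, so both s3 = 1 and s1 = 1.
s3 = NOT(s2) must be 1, so s2 = 0.
Check with A=1, B=0, C=1:
s0 = AND(C, B) = AND(1, 0) = 0
s1 = OR(s0, A) = OR(0, 1) = 1
s2 = AND(s0, s1) = AND(0, 1) = 0
s3 = NOT(s2) = NOT 0 = 1
s4 = NAND(s3, s1) = NAND(1, 1) = 0
s5 = NOT(s4) = NOT 0 = 1
So s5 = 1 as required.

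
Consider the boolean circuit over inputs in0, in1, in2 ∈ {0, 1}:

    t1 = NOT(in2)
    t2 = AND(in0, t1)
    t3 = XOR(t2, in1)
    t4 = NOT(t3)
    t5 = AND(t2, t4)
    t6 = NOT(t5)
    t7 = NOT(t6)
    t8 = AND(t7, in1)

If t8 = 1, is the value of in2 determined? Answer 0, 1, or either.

t8 = AND(t7, in1) must be 1, so both t7 = 1 and in1 = 1.
t7 = NOT(t6) must be 1, so t6 = 0.
t6 = NOT(t5) must be 0, so t5 = 1.
Every assignment with t8 = 1 has in2 = 0; there are 1 such assignment(s).
  in0=1, in1=1, in2=0

0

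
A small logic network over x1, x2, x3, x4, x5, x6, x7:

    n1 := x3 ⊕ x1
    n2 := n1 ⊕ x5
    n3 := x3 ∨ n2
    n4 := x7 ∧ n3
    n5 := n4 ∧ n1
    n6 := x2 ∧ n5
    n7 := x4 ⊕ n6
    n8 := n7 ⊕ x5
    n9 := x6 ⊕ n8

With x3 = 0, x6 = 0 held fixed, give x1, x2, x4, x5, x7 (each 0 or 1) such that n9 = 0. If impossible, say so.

x1=1, x2=1, x4=1, x5=0, x7=1

n9 = x6 ⊕ n8 must be 0, so x6 and n8 are equal.
Check with x3 = 0, x6 = 0 and x1=1, x2=1, x4=1, x5=0, x7=1:
n1 = x3 ⊕ x1 = 0 ⊕ 1 = 1
n2 = n1 ⊕ x5 = 1 ⊕ 0 = 1
n3 = x3 ∨ n2 = 0 ∨ 1 = 1
n4 = x7 ∧ n3 = 1 ∧ 1 = 1
n5 = n4 ∧ n1 = 1 ∧ 1 = 1
n6 = x2 ∧ n5 = 1 ∧ 1 = 1
n7 = x4 ⊕ n6 = 1 ⊕ 1 = 0
n8 = n7 ⊕ x5 = 0 ⊕ 0 = 0
n9 = x6 ⊕ n8 = 0 ⊕ 0 = 0
So n9 = 0.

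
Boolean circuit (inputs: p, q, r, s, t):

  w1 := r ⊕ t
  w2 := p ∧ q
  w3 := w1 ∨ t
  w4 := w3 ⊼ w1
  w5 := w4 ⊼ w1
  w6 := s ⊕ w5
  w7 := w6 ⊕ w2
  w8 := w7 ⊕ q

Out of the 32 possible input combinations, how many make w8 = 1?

16

w8 = w7 ⊕ q must be 1, so w7 and q differ.
Enumerating the 32 input combinations, 16 give w8 = 1 and 16 give w8 = 0.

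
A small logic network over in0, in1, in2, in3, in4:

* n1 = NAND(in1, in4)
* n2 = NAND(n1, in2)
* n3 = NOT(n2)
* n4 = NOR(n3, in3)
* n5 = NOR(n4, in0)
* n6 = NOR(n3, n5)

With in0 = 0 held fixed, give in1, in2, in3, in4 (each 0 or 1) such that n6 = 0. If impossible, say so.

n6 = NOR(n3, n5) must be 0, so at least one of n3, n5 is 1.
Check with in0 = 0 and in1=1, in2=1, in3=1, in4=0:
n1 = NAND(in1, in4) = NAND(1, 0) = 1
n2 = NAND(n1, in2) = NAND(1, 1) = 0
n3 = NOT(n2) = NOT 0 = 1
n4 = NOR(n3, in3) = NOR(1, 1) = 0
n5 = NOR(n4, in0) = NOR(0, 0) = 1
n6 = NOR(n3, n5) = NOR(1, 1) = 0
So n6 = 0.

in1=1, in2=1, in3=1, in4=0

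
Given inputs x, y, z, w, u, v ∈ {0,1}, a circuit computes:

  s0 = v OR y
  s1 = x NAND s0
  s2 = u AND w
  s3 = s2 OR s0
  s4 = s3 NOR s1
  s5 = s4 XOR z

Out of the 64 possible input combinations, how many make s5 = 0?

32

s5 = s4 XOR z must be 0, so s4 and z are equal.
Enumerating the 64 input combinations, 32 give s5 = 0 and 32 give s5 = 1.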